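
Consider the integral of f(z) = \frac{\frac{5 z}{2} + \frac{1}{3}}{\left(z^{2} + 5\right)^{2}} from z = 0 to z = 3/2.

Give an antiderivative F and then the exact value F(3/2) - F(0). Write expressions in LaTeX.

Check any antiderivative F(z) by computing F'(z) and comparing it with f(z).
F(z) = \frac{2 \sqrt{5} z^{2} \operatorname{atan}{\left(\frac{\sqrt{5} z}{5} \right)} + 10 z + 10 \sqrt{5} \operatorname{atan}{\left(\frac{\sqrt{5} z}{5} \right)} - 375}{300 z^{2} + 1500} is an antiderivative of f.
Check: d/dz[\frac{2 \sqrt{5} z^{2} \operatorname{atan}{\left(\frac{\sqrt{5} z}{5} \right)} + 10 z + 10 \sqrt{5} \operatorname{atan}{\left(\frac{\sqrt{5} z}{5} \right)} - 375}{300 z^{2} + 1500}] = \frac{15 z + 2}{6 z^{4} + 60 z^{2} + 150}, which equals f(z).
F(3/2) = - \frac{24}{145} + \frac{\sqrt{5} \operatorname{atan}{\left(\frac{3 \sqrt{5}}{10} \right)}}{150}; F(0) = - \frac{1}{4}.
Integral = F(3/2) - F(0) = \frac{\sqrt{5} \operatorname{atan}{\left(\frac{3 \sqrt{5}}{10} \right)}}{150} + \frac{49}{580}.

Antiderivative: F(z) = \frac{2 \sqrt{5} z^{2} \operatorname{atan}{\left(\frac{\sqrt{5} z}{5} \right)} + 10 z + 10 \sqrt{5} \operatorname{atan}{\left(\frac{\sqrt{5} z}{5} \right)} - 375}{300 z^{2} + 1500}; value = \frac{\sqrt{5} \operatorname{atan}{\left(\frac{3 \sqrt{5}}{10} \right)}}{150} + \frac{49}{580}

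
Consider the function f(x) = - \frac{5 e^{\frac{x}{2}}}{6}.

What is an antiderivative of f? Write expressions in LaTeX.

A first test for any F(x): its x-derivative must equal f(x) identically.
Check: d/dx[- \frac{5 e^{\frac{x}{2}}}{3}] = - \frac{5 e^{\frac{x}{2}}}{6} = f(x).

An antiderivative is F(x) = - \frac{5 e^{\frac{x}{2}}}{3}.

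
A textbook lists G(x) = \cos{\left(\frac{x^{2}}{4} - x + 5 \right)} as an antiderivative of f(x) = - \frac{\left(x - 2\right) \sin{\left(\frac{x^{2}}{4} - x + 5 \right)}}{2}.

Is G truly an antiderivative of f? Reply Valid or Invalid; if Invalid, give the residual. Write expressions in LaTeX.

d/dx[G] = - \frac{x \sin{\left(\frac{x^{2}}{4} - x + 5 \right)}}{2} + \sin{\left(\frac{x^{2}}{4} - x + 5 \right)}
This equals f(x) exactly, so the claim holds.

Valid - differentiating G returns exactly f.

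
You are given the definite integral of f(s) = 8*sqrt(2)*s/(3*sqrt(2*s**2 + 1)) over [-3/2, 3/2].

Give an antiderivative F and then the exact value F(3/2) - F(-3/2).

Antiderivative: F(s) = 4*sqrt(4*s**2 + 2)/3; value = 0

The substitution u = 4*s**2 + 2 works: f is exactly (dF/du)*(du/ds) for that inner function.
F(s) = 4*sqrt(4*s**2 + 2)/3 is an antiderivative of f.
Check: d/ds[4*sqrt(4*s**2 + 2)/3] = 8*sqrt(2)*s/(3*sqrt(2*s**2 + 1)) = f(s).
F(3/2) = 4*sqrt(11)/3; F(-3/2) = 4*sqrt(11)/3.
Integral = F(3/2) - F(-3/2) = 0.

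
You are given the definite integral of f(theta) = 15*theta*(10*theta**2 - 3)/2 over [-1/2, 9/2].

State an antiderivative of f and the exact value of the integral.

Antiderivative: F(theta) = 75*theta**4/4 - 45*theta**2/4; value = 14925/2

f matches the chain-rule pattern g'(h)*h' with inner function h(theta) = 3/2 - 5*theta**2; substituting u = h(theta) collapses the integral.
F(theta) = 75*theta**4/4 - 45*theta**2/4 is an antiderivative of f.
Check: d/dtheta[75*theta**4/4 - 45*theta**2/4] = 75*theta**3 - 45*theta/2, which equals f(theta).
F(9/2) = 477495/64; F(-1/2) = -105/64.
Integral = F(9/2) - F(-1/2) = 14925/2.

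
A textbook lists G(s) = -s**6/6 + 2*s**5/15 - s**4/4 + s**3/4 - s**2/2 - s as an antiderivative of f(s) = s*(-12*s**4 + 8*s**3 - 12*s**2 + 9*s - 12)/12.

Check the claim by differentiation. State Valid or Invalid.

Invalid: d/ds[G] - f = -1, which is not 0.

d/ds[G] = -s**5 + 2*s**4/3 - s**3 + 3*s**2/4 - s - 1
d/ds[G] - f(s) = -1 != 0.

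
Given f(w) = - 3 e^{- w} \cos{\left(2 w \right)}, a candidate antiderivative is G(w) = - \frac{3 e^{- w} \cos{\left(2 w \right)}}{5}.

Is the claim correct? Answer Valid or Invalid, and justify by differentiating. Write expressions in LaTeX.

Invalid: d/dw[G] - f = \frac{\left(6 \sin{\left(2 w \right)} + 18 \cos{\left(2 w \right)}\right) e^{- w}}{5}, which is not 0.

d/dw[G] = \frac{\left(6 \sin{\left(2 w \right)} + 3 \cos{\left(2 w \right)}\right) e^{- w}}{5}
d/dw[G] - f(w) = \frac{\left(6 \sin{\left(2 w \right)} + 18 \cos{\left(2 w \right)}\right) e^{- w}}{5} != 0.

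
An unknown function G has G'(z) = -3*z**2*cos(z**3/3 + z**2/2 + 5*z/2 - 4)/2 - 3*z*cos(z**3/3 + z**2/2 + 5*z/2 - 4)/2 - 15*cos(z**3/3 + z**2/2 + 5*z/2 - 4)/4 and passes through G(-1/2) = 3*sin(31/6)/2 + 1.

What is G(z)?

G'(z) matches the chain-rule pattern g'(h)*h' with inner function h(z) = z**3/3 + z**2/2 + 5*z/2 - 4; substituting u = h(z) collapses the integral.
A general antiderivative is -3*sin(z**3/3 + z**2/2 + 5*z/2 - 4)/2 + C.
The condition gives C = 3*sin(31/6)/2 + 1 - (3*sin(31/6)/2) = 1.
So G(z) = 1 - 3*sin(z**3/3 + z**2/2 + 5*z/2 - 4)/2.
Check: d/dz[1 - 3*sin(z**3/3 + z**2/2 + 5*z/2 - 4)/2] = -3*z**2*cos(z**3/3 + z**2/2 + 5*z/2 - 4)/2 - 3*z*cos(z**3/3 + z**2/2 + 5*z/2 - 4)/2 - 15*cos(z**3/3 + z**2/2 + 5*z/2 - 4)/4 = G'(z).

G(z) = 1 - 3*sin(z**3/3 + z**2/2 + 5*z/2 - 4)/2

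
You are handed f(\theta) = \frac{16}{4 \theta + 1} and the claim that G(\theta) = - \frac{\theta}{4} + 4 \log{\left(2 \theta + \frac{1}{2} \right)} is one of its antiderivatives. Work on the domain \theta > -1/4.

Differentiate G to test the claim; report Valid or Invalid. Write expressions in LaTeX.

Invalid: d/d\theta[G] - f = - \frac{1}{4}, which is not 0.

d/d\theta[G] = \frac{63 - 4 \theta}{16 \theta + 4}
d/d\theta[G] - f(\theta) = - \frac{1}{4} != 0.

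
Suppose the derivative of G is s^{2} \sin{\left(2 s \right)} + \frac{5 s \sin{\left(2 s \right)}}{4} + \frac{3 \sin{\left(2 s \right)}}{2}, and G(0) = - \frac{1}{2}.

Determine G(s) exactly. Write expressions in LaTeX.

Integrate term by term and add the pieces.
A general antiderivative is - \frac{s^{2} \cos{\left(2 s \right)}}{2} + \frac{s \sin{\left(2 s \right)}}{2} - \frac{5 s \cos{\left(2 s \right)}}{8} + \frac{5 \sin{\left(2 s \right)}}{16} - \frac{\cos{\left(2 s \right)}}{2} + C.
The condition gives C = - \frac{1}{2} - (- \frac{1}{2}) = 0.
So G(s) = - \frac{s^{2} \cos{\left(2 s \right)}}{2} + \frac{s \sin{\left(2 s \right)}}{2} - \frac{5 s \cos{\left(2 s \right)}}{8} + \frac{5 \sin{\left(2 s \right)}}{16} - \frac{\cos{\left(2 s \right)}}{2}.
Check: d/ds[- \frac{s^{2} \cos{\left(2 s \right)}}{2} + \frac{s \sin{\left(2 s \right)}}{2} - \frac{5 s \cos{\left(2 s \right)}}{8} + \frac{5 \sin{\left(2 s \right)}}{16} - \frac{\cos{\left(2 s \right)}}{2}] = s^{2} \sin{\left(2 s \right)} + \frac{5 s \sin{\left(2 s \right)}}{4} + \frac{3 \sin{\left(2 s \right)}}{2} = G'(s).

G(s) = - \frac{s^{2} \cos{\left(2 s \right)}}{2} + \frac{s \sin{\left(2 s \right)}}{2} - \frac{5 s \cos{\left(2 s \right)}}{8} + \frac{5 \sin{\left(2 s \right)}}{16} - \frac{\cos{\left(2 s \right)}}{2}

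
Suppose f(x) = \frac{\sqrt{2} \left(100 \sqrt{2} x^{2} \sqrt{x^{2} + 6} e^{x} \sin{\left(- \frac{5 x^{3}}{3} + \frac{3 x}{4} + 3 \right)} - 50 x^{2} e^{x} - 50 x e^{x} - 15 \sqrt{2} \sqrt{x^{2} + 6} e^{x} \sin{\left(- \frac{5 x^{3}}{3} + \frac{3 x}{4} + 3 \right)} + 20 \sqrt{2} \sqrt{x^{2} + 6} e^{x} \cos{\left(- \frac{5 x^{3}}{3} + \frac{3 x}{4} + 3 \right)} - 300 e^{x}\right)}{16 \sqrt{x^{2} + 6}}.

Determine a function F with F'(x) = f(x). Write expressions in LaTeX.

Recognize the product-rule pattern: f = u'v + uv' with u = - \frac{25 \sqrt{\frac{x^{2}}{2} + 3}}{4} + \frac{5 \cos{\left(- \frac{5 x^{3}}{3} + \frac{3 x}{4} + 3 \right)}}{2}, v = e^{x}, so integration by parts undoes it.
Check: d/dx[- \frac{5 \left(5 \sqrt{\frac{x^{2}}{2} + 3} - 2 \cos{\left(- \frac{5 x^{3}}{3} + \frac{3 x}{4} + 3 \right)}\right) e^{x}}{4}] = \frac{\sqrt{2} \left(100 \sqrt{2} x^{2} \sqrt{x^{2} + 6} e^{x} \sin{\left(- \frac{5 x^{3}}{3} + \frac{3 x}{4} + 3 \right)} - 50 x^{2} e^{x} - 50 x e^{x} - 15 \sqrt{2} \sqrt{x^{2} + 6} e^{x} \sin{\left(- \frac{5 x^{3}}{3} + \frac{3 x}{4} + 3 \right)} + 20 \sqrt{2} \sqrt{x^{2} + 6} e^{x} \cos{\left(- \frac{5 x^{3}}{3} + \frac{3 x}{4} + 3 \right)} - 300 e^{x}\right)}{16 \sqrt{x^{2} + 6}} = f(x).

An antiderivative is F(x) = - \frac{5 \left(5 \sqrt{\frac{x^{2}}{2} + 3} - 2 \cos{\left(- \frac{5 x^{3}}{3} + \frac{3 x}{4} + 3 \right)}\right) e^{x}}{4}.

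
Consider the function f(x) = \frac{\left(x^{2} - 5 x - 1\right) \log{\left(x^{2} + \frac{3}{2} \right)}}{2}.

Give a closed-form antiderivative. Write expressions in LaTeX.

Any candidate F(x) must reproduce f(x) exactly when differentiated.
Check: d/dx[\frac{- 8 x^{3} + 90 x^{2} + 6 x \left(2 x^{2} - 15 x - 6\right) \log{\left(x^{2} + \frac{3}{2} \right)} + 108 x - 135 \log{\left(x^{2} + \frac{3}{2} \right)} - 54 \sqrt{6} \operatorname{atan}{\left(\frac{\sqrt{6} x}{3} \right)}}{72}] = \frac{x^{2} \log{\left(x^{2} + \frac{3}{2} \right)}}{2} - \frac{5 x \log{\left(x^{2} + \frac{3}{2} \right)}}{2} - \frac{\log{\left(x^{2} + \frac{3}{2} \right)}}{2}, which equals f(x).

An antiderivative is F(x) = \frac{- 8 x^{3} + 90 x^{2} + 6 x \left(2 x^{2} - 15 x - 6\right) \log{\left(x^{2} + \frac{3}{2} \right)} + 108 x - 135 \log{\left(x^{2} + \frac{3}{2} \right)} - 54 \sqrt{6} \operatorname{atan}{\left(\frac{\sqrt{6} x}{3} \right)}}{72}.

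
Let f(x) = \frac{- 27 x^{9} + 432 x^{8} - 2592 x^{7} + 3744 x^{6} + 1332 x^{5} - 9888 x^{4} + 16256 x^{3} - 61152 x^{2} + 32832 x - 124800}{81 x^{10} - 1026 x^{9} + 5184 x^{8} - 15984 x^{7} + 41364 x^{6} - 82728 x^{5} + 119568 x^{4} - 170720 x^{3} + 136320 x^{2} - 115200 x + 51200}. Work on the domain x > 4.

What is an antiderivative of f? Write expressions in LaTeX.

Recover f(x) by differentiating a candidate F(x); any mismatch rules it out.
Check: d/dx[\frac{18 x^{2} + 5 \left(x - 4\right)^{2} \left(3 x^{2} + 10\right) \log{\left(3 x - 2 \right)} - 3 \left(x - 4\right)^{2} \left(3 x^{2} + 10\right) \log{\left(\frac{3 x^{2}}{2} + 2 \right)} - 18 \left(x - 4\right)^{2} + 60}{3 \left(x - 4\right)^{2} \left(3 x^{2} + 10\right)}] = \frac{- 27 x^{9} + 432 x^{8} - 2592 x^{7} + 3744 x^{6} + 1332 x^{5} - 9888 x^{4} + 16256 x^{3} - 61152 x^{2} + 32832 x - 124800}{81 x^{10} - 1026 x^{9} + 5184 x^{8} - 15984 x^{7} + 41364 x^{6} - 82728 x^{5} + 119568 x^{4} - 170720 x^{3} + 136320 x^{2} - 115200 x + 51200} = f(x).

An antiderivative is F(x) = \frac{18 x^{2} + 5 \left(x - 4\right)^{2} \left(3 x^{2} + 10\right) \log{\left(3 x - 2 \right)} - 3 \left(x - 4\right)^{2} \left(3 x^{2} + 10\right) \log{\left(\frac{3 x^{2}}{2} + 2 \right)} - 18 \left(x - 4\right)^{2} + 60}{3 \left(x - 4\right)^{2} \left(3 x^{2} + 10\right)}.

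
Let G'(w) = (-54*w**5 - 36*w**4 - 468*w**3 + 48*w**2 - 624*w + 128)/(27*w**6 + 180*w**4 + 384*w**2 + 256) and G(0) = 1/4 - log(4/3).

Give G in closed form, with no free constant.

Differentiate the proposed G(w) back; it has to land on the given G'(w).
A general antiderivative is (2*w + 5)/(3*w**2/2 + 4) - log(w**2 + 4/3) + C.
The condition gives C = 1/4 - log(4/3) - (5/4 - log(4/3)) = -1.
So G(w) = (-3*w**2*log(w**2 + 4/3) - 3*w**2 + 4*w - 8*log(w**2 + 4/3) + 2)/(3*w**2 + 8).
Check: d/dw[(-3*w**2*log(w**2 + 4/3) - 3*w**2 + 4*w - 8*log(w**2 + 4/3) + 2)/(3*w**2 + 8)] = (-54*w**5 - 36*w**4 - 468*w**3 + 48*w**2 - 624*w + 128)/(27*w**6 + 180*w**4 + 384*w**2 + 256) = G'(w).

G(w) = (-3*w**2*log(w**2 + 4/3) - 3*w**2 + 4*w - 8*log(w**2 + 4/3) + 2)/(3*w**2 + 8)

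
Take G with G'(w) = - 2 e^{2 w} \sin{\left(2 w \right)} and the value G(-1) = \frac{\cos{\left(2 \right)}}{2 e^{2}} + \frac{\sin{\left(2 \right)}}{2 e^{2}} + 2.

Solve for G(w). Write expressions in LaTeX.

G(w) = - \frac{e^{2 w} \sin{\left(2 w \right)}}{2} + \frac{e^{2 w} \cos{\left(2 w \right)}}{2} + 2

Any candidate G(w) must reproduce the stated G'(w) exactly.
A general antiderivative is - \frac{e^{2 w} \sin{\left(2 w \right)}}{2} + \frac{e^{2 w} \cos{\left(2 w \right)}}{2} + C.
The condition gives C = \frac{\cos{\left(2 \right)}}{2 e^{2}} + \frac{\sin{\left(2 \right)}}{2 e^{2}} + 2 - (\frac{\cos{\left(2 \right)}}{2 e^{2}} + \frac{\sin{\left(2 \right)}}{2 e^{2}}) = 2.
So G(w) = - \frac{e^{2 w} \sin{\left(2 w \right)}}{2} + \frac{e^{2 w} \cos{\left(2 w \right)}}{2} + 2.
Check: d/dw[- \frac{e^{2 w} \sin{\left(2 w \right)}}{2} + \frac{e^{2 w} \cos{\left(2 w \right)}}{2} + 2] = - 2 e^{2 w} \sin{\left(2 w \right)} = G'(w).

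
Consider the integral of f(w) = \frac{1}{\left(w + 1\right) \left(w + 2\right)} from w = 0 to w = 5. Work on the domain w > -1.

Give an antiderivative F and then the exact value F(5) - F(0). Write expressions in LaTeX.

Antiderivative: F(w) = \log{\left(w + 1 \right)} - \log{\left(w + 2 \right)}; value = - \log{\left(7 \right)} + \log{\left(2 \right)} + \log{\left(6 \right)}

Factor the denominator (\left(w + 1\right) \left(w + 2\right)) and decompose: f = - \frac{1}{w + 2} + \frac{1}{w + 1}; each piece integrates to a log, atan, or power term.
F(w) = \log{\left(w + 1 \right)} - \log{\left(w + 2 \right)} is an antiderivative of f.
Check: d/dw[\log{\left(w + 1 \right)} - \log{\left(w + 2 \right)}] = \frac{1}{w^{2} + 3 w + 2}, which equals f(w).
F(5) = - \log{\left(7 \right)} + \log{\left(6 \right)}; F(0) = - \log{\left(2 \right)}.
Integral = F(5) - F(0) = - \log{\left(7 \right)} + \log{\left(2 \right)} + \log{\left(6 \right)}.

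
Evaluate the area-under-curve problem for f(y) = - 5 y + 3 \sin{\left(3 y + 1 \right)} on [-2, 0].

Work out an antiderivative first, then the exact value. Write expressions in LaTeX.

Antiderivative: F(y) = - \frac{10 y^{2} + 4 \cos{\left(3 y + 1 \right)} + 3}{4}; value = - \cos{\left(1 \right)} + \cos{\left(5 \right)} + 10

The integrand splits into summands that can be handled one at a time.
F(y) = - \frac{10 y^{2} + 4 \cos{\left(3 y + 1 \right)} + 3}{4} is an antiderivative of f.
Check: d/dy[- \frac{10 y^{2} + 4 \cos{\left(3 y + 1 \right)} + 3}{4}] = - 5 y + 3 \sin{\left(3 y + 1 \right)} = f(y).
F(0) = - \frac{3}{4} - \cos{\left(1 \right)}; F(-2) = - \frac{43}{4} - \cos{\left(5 \right)}.
Integral = F(0) - F(-2) = - \cos{\left(1 \right)} + \cos{\left(5 \right)} + 10.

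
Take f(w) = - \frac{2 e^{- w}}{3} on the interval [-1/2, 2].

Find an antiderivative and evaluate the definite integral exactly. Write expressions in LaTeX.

Any candidate F(w) must reproduce f(w) exactly when differentiated.
F(w) = \frac{2 e^{- w}}{3} is an antiderivative of f.
Check: d/dw[\frac{2 e^{- w}}{3}] = - \frac{2 e^{- w}}{3} = f(w).
F(2) = \frac{2}{3 e^{2}}; F(-1/2) = \frac{2 e^{\frac{1}{2}}}{3}.
Integral = F(2) - F(-1/2) = - \frac{2 e^{\frac{1}{2}}}{3} + \frac{2}{3 e^{2}}.

Antiderivative: F(w) = \frac{2 e^{- w}}{3}; value = - \frac{2 e^{\frac{1}{2}}}{3} + \frac{2}{3 e^{2}}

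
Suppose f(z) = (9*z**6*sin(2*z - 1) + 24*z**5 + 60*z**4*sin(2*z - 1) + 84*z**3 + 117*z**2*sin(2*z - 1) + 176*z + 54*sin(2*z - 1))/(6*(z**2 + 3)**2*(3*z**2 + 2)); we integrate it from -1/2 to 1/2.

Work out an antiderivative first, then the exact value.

Since d/dz undoes antidifferentiation here, F'(z) = f(z) is required of F(z).
F(z) = (8*z**2*log(3*z**2 + 2) - 3*z**2*cos(2*z - 1) + 24*log(3*z**2 + 2) - 9*cos(2*z - 1) + 20)/(12*z**2 + 36) is an antiderivative of f.
Check: d/dz[(8*z**2*log(3*z**2 + 2) - 3*z**2*cos(2*z - 1) + 24*log(3*z**2 + 2) - 9*cos(2*z - 1) + 20)/(12*z**2 + 36)] = (9*z**6*sin(2*z - 1) + 24*z**5 + 60*z**4*sin(2*z - 1) + 84*z**3 + 117*z**2*sin(2*z - 1) + 176*z + 54*sin(2*z - 1))/(18*z**6 + 120*z**4 + 234*z**2 + 108), which equals f(z).
F(1/2) = 41/156 + 2*log(11/4)/3; F(-1/2) = -cos(2)/4 + 20/39 + 2*log(11/4)/3.
Integral = F(1/2) - F(-1/2) = -1/4 + cos(2)/4.

Antiderivative: F(z) = (8*z**2*log(3*z**2 + 2) - 3*z**2*cos(2*z - 1) + 24*log(3*z**2 + 2) - 9*cos(2*z - 1) + 20)/(12*z**2 + 36); value = -1/4 + cos(2)/4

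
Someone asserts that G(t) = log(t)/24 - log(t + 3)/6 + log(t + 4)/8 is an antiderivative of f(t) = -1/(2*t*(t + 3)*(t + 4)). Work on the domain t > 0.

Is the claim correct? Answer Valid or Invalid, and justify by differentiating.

d/dt[G] = 1/(2*t**3 + 14*t**2 + 24*t)
d/dt[G] - f(t) = 1/(t**3 + 7*t**2 + 12*t) != 0.

Invalid: d/dt[G] - f = 1/(t**3 + 7*t**2 + 12*t), which is not 0.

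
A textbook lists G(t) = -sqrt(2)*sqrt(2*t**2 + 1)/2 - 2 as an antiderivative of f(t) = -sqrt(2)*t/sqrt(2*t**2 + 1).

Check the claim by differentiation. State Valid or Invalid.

d/dt[G] = -sqrt(2)*t/sqrt(2*t**2 + 1)
This equals f(t) exactly, so the claim holds.

Valid: G'(t) = f(t).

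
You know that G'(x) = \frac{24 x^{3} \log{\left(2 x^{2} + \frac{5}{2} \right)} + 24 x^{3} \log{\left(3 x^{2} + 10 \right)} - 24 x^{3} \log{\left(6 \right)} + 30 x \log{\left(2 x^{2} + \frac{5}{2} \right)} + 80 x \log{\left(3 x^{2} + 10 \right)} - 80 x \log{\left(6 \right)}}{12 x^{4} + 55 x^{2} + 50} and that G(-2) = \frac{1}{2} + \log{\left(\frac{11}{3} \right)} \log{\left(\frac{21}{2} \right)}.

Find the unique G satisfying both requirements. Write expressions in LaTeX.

G(x) = \log{\left(\frac{x^{2}}{2} + \frac{5}{3} \right)} \log{\left(2 x^{2} + \frac{5}{2} \right)} + \frac{1}{2}

G'(x) has the shape u'v + uv' for u = \log{\left(2 x^{2} + \frac{5}{2} \right)} and v = \log{\left(\frac{x^{2}}{2} + \frac{5}{3} \right)} — it is the derivative of the product u*v.
A general antiderivative is \log{\left(\frac{x^{2}}{2} + \frac{5}{3} \right)} \log{\left(2 x^{2} + \frac{5}{2} \right)} + C.
The condition gives C = \frac{1}{2} + \log{\left(\frac{11}{3} \right)} \log{\left(\frac{21}{2} \right)} - (\log{\left(\frac{11}{3} \right)} \log{\left(\frac{21}{2} \right)}) = \frac{1}{2}.
So G(x) = \log{\left(\frac{x^{2}}{2} + \frac{5}{3} \right)} \log{\left(2 x^{2} + \frac{5}{2} \right)} + \frac{1}{2}.
Check: d/dx[\log{\left(\frac{x^{2}}{2} + \frac{5}{3} \right)} \log{\left(2 x^{2} + \frac{5}{2} \right)} + \frac{1}{2}] = \frac{24 x^{3} \log{\left(2 x^{2} + \frac{5}{2} \right)} + 24 x^{3} \log{\left(3 x^{2} + 10 \right)} - 24 x^{3} \log{\left(6 \right)} + 30 x \log{\left(2 x^{2} + \frac{5}{2} \right)} + 80 x \log{\left(3 x^{2} + 10 \right)} - 80 x \log{\left(6 \right)}}{12 x^{4} + 55 x^{2} + 50} = G'(x).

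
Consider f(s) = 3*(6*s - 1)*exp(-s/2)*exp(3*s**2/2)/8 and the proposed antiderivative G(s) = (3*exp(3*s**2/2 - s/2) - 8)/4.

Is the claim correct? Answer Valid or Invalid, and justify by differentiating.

Valid. The derivative of G reproduces f.

d/ds[G] = 9*s*exp(-s/2)*exp(3*s**2/2)/4 - 3*exp(-s/2)*exp(3*s**2/2)/8
This equals f(s) exactly, so the claim holds.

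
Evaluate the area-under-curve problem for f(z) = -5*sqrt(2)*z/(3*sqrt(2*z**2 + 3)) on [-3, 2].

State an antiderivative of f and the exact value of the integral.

The substitution u = z**2 + 3/2 works: f is exactly (dF/du)*(du/dz) for that inner function.
F(z) = -5*sqrt(2)*sqrt(2*z**2 + 3)/6 is an antiderivative of f.
Check: d/dz[-5*sqrt(2)*sqrt(2*z**2 + 3)/6] = -5*sqrt(2)*z/(3*sqrt(2*z**2 + 3)) = f(z).
F(2) = -5*sqrt(22)/6; F(-3) = -5*sqrt(42)/6.
Integral = F(2) - F(-3) = -5*sqrt(22)/6 + 5*sqrt(42)/6.

Antiderivative: F(z) = -5*sqrt(2)*sqrt(2*z**2 + 3)/6; value = -5*sqrt(22)/6 + 5*sqrt(42)/6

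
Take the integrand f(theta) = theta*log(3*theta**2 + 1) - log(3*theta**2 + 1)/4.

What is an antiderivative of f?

An antiderivative is F(theta) = -theta**2/2 + theta/2 + (theta**2/2 - theta/4)*log(3*theta**2 + 1) + log(theta**2 + 1/3)/6 - sqrt(3)*atan(sqrt(3)*theta)/6.

The integrand splits into summands that can be handled one at a time.
Check: d/dtheta[-theta**2/2 + theta/2 + (theta**2/2 - theta/4)*log(3*theta**2 + 1) + log(theta**2 + 1/3)/6 - sqrt(3)*atan(sqrt(3)*theta)/6] = theta*log(3*theta**2 + 1) - log(3*theta**2 + 1)/4 = f(theta).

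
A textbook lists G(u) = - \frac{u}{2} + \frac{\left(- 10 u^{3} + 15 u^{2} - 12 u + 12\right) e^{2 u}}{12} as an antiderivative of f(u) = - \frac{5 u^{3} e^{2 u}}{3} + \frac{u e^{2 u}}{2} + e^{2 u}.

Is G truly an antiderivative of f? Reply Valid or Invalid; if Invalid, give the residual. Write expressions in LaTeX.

Invalid: d/du[G] - f = - \frac{1}{2}, which is not 0.

d/du[G] = - \frac{5 u^{3} e^{2 u}}{3} + \frac{u e^{2 u}}{2} + e^{2 u} - \frac{1}{2}
d/du[G] - f(u) = - \frac{1}{2} != 0.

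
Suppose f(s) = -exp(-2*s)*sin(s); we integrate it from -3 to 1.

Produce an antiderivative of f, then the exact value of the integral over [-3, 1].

Antiderivative: F(s) = (2*sin(s) + cos(s))*exp(-2*s)/5; value = exp(-2)*cos(1)/5 + 2*exp(-2)*sin(1)/5 + 2*exp(6)*sin(3)/5 - exp(6)*cos(3)/5

Any candidate F(s) must reproduce f(s) exactly when differentiated.
F(s) = (2*sin(s) + cos(s))*exp(-2*s)/5 is an antiderivative of f.
Check: d/ds[(2*sin(s) + cos(s))*exp(-2*s)/5] = -exp(-2*s)*sin(s) = f(s).
F(1) = exp(-2)*cos(1)/5 + 2*exp(-2)*sin(1)/5; F(-3) = exp(6)*cos(3)/5 - 2*exp(6)*sin(3)/5.
Integral = F(1) - F(-3) = exp(-2)*cos(1)/5 + 2*exp(-2)*sin(1)/5 + 2*exp(6)*sin(3)/5 - exp(6)*cos(3)/5.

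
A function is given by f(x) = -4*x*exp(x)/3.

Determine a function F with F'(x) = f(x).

An antiderivative is F(x) = -4*(x - 1)*exp(x)/3.

Recognize the product-rule pattern: f = u'v + uv' with u = 4/3 - 4*x/3, v = exp(x), so integration by parts undoes it.
Check: d/dx[-4*(x - 1)*exp(x)/3] = -4*x*exp(x)/3 = f(x).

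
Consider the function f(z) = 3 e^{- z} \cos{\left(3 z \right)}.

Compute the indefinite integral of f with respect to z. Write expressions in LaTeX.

F(z) = \frac{3 \left(3 \sin{\left(3 z \right)} - \cos{\left(3 z \right)}\right) e^{- z}}{10} + C

For F(z) to be correct the identity F'(z) - f(z) = 0 must hold.
Check: d/dz[\frac{3 \left(3 \sin{\left(3 z \right)} - \cos{\left(3 z \right)}\right) e^{- z}}{10}] = 3 e^{- z} \cos{\left(3 z \right)} = f(z).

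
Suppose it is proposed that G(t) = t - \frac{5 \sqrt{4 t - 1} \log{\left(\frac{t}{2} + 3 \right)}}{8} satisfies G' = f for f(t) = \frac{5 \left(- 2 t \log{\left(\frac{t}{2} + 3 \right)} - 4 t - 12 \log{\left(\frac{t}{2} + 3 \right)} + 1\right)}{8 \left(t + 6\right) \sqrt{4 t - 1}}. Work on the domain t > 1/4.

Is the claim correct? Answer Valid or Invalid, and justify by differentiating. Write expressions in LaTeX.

d/dt[G] = \frac{8 t \sqrt{4 t - 1} - 10 t \log{\left(\frac{t}{2} + 3 \right)} - 20 t + 48 \sqrt{4 t - 1} - 60 \log{\left(\frac{t}{2} + 3 \right)} + 5}{8 t \sqrt{4 t - 1} + 48 \sqrt{4 t - 1}}
d/dt[G] - f(t) = 1 != 0.

Invalid: d/dt[G] - f = 1, which is not 0.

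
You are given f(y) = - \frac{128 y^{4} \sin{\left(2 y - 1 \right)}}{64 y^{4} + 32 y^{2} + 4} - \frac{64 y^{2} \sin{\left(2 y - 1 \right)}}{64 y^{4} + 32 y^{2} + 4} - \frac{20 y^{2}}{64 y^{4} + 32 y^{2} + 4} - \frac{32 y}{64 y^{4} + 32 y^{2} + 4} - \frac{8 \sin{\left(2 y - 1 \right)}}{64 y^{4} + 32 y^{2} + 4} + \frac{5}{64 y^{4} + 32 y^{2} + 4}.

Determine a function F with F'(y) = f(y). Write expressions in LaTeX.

Integrate term by term and add the pieces.
Check: d/dy[\frac{5 y}{16 y^{2} + 4} + \cos{\left(2 y - 1 \right)} + \frac{1}{4 y^{2} + 1}] = \frac{- 128 y^{4} \sin{\left(2 y - 1 \right)} - 64 y^{2} \sin{\left(2 y - 1 \right)} - 20 y^{2} - 32 y - 8 \sin{\left(2 y - 1 \right)} + 5}{64 y^{4} + 32 y^{2} + 4}, which equals f(y).

An antiderivative is F(y) = \frac{5 y}{16 y^{2} + 4} + \cos{\left(2 y - 1 \right)} + \frac{1}{4 y^{2} + 1}.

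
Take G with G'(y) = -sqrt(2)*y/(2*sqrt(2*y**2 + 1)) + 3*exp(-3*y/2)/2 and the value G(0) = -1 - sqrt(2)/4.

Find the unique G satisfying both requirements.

The integrand splits into summands that can be handled one at a time.
A general antiderivative is -sqrt(4*y**2 + 2)/4 - exp(-3*y/2) + C.
The condition gives C = -1 - sqrt(2)/4 - (-1 - sqrt(2)/4) = 0.
So G(y) = -sqrt(4*y**2 + 2)/4 - exp(-3*y/2).
Check: d/dy[-sqrt(4*y**2 + 2)/4 - exp(-3*y/2)] = (-sqrt(2)*y*exp(3*y/2) + 3*sqrt(2*y**2 + 1))*exp(-3*y/2)/(2*sqrt(2*y**2 + 1)), which equals G'(y).

G(y) = -sqrt(4*y**2 + 2)/4 - exp(-3*y/2)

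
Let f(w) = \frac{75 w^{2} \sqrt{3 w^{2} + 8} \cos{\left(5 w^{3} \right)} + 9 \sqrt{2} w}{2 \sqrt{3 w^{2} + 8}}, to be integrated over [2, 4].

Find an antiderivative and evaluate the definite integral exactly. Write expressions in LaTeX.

A candidate is checked by its d/dw: the result must match f(w).
F(w) = \frac{3 \sqrt{2} \sqrt{3 w^{2} + 8} + 5 \sin{\left(5 w^{3} \right)}}{2} is an antiderivative of f.
Check: d/dw[\frac{3 \sqrt{2} \sqrt{3 w^{2} + 8} + 5 \sin{\left(5 w^{3} \right)}}{2}] = \frac{75 w^{2} \sqrt{3 w^{2} + 8} \cos{\left(5 w^{3} \right)} + 9 \sqrt{2} w}{2 \sqrt{3 w^{2} + 8}} = f(w).
F(4) = \frac{5 \sin{\left(320 \right)}}{2} + 6 \sqrt{7}; F(2) = \frac{5 \sin{\left(40 \right)}}{2} + 3 \sqrt{10}.
Integral = F(4) - F(2) = - 3 \sqrt{10} - \frac{5 \sin{\left(40 \right)}}{2} + \frac{5 \sin{\left(320 \right)}}{2} + 6 \sqrt{7}.

Antiderivative: F(w) = \frac{3 \sqrt{2} \sqrt{3 w^{2} + 8} + 5 \sin{\left(5 w^{3} \right)}}{2}; value = - 3 \sqrt{10} - \frac{5 \sin{\left(40 \right)}}{2} + \frac{5 \sin{\left(320 \right)}}{2} + 6 \sqrt{7}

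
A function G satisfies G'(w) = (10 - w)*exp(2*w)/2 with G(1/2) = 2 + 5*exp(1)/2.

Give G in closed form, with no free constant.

G(w) = -w*exp(2*w)/4 + 21*exp(2*w)/8 + 2

Recognize the product-rule pattern: G'(w) = u'v + uv' with u = 21/8 - w/4, v = exp(2*w), so integration by parts undoes it.
A general antiderivative is (21 - 2*w)*exp(2*w)/8 + C.
The condition gives C = 2 + 5*exp(1)/2 - (5*exp(1)/2) = 2.
So G(w) = -w*exp(2*w)/4 + 21*exp(2*w)/8 + 2.
Check: d/dw[-w*exp(2*w)/4 + 21*exp(2*w)/8 + 2] = -w*exp(2*w)/2 + 5*exp(2*w), which equals G'(w).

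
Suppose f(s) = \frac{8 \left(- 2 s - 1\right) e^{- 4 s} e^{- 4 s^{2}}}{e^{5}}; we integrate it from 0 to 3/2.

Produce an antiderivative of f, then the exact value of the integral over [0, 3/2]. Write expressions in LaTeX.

f matches the chain-rule pattern g'(h)*h' with inner function h(s) = - 4 s^{2} - 4 s - 5; substituting u = h(s) collapses the integral.
F(s) = 2 e^{- 4 s^{2} - 4 s - 5} is an antiderivative of f.
Check: d/ds[2 e^{- 4 s^{2} - 4 s - 5}] = \frac{\left(- 16 s - 8\right) e^{- 4 s} e^{- 4 s^{2}}}{e^{5}}, which equals f(s).
F(3/2) = \frac{2}{e^{20}}; F(0) = \frac{2}{e^{5}}.
Integral = F(3/2) - F(0) = - \frac{2}{e^{5}} + \frac{2}{e^{20}}.

Antiderivative: F(s) = 2 e^{- 4 s^{2} - 4 s - 5}; value = - \frac{2}{e^{5}} + \frac{2}{e^{20}}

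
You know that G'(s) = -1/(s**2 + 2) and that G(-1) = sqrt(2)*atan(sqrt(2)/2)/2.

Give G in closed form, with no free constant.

For G(s) to be correct, d/ds[G] must agree with the stated G'(s) identically.
A general antiderivative is -sqrt(2)*atan(sqrt(2)*s/2)/2 + C.
The condition gives C = sqrt(2)*atan(sqrt(2)/2)/2 - (sqrt(2)*atan(sqrt(2)/2)/2) = 0.
So G(s) = -sqrt(2)*atan(sqrt(2)*s/2)/2.
Check: d/ds[-sqrt(2)*atan(sqrt(2)*s/2)/2] = -1/(s**2 + 2) = G'(s).

G(s) = -sqrt(2)*atan(sqrt(2)*s/2)/2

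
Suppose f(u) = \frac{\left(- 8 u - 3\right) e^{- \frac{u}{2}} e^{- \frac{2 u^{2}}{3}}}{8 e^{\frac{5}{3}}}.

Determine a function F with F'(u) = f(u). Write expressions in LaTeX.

The substitution w = - \frac{2 u^{2}}{3} - \frac{u}{2} - \frac{5}{3} works: f is exactly (dF/dw)*(dw/du) for that inner function.
Check: d/du[\frac{3 e^{- \frac{u}{2}} e^{- \frac{2 u^{2}}{3}}}{4 e^{\frac{5}{3}}}] = \frac{\left(- 8 u - 3\right) e^{- \frac{u}{2}} e^{- \frac{2 u^{2}}{3}}}{8 e^{\frac{5}{3}}} = f(u).

An antiderivative is F(u) = \frac{3 e^{- \frac{u}{2}} e^{- \frac{2 u^{2}}{3}}}{4 e^{\frac{5}{3}}}.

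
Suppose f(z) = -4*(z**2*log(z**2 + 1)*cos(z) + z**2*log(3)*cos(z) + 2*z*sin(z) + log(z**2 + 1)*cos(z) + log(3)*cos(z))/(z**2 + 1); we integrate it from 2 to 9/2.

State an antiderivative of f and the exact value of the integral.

Antiderivative: F(z) = -4*log(3*z**2 + 3)*sin(z); value = 4*log(15)*sin(2) - 4*log(255/4)*sin(9/2)

f has the shape u'v + uv' for u = -4*log(3*z**2 + 3) and v = sin(z) — it is the derivative of the product u*v.
F(z) = -4*log(3*z**2 + 3)*sin(z) is an antiderivative of f.
Check: d/dz[-4*log(3*z**2 + 3)*sin(z)] = (-4*z**2*log(z**2 + 1)*cos(z) - 4*z**2*log(3)*cos(z) - 8*z*sin(z) - 4*log(z**2 + 1)*cos(z) - 4*log(3)*cos(z))/(z**2 + 1), which equals f(z).
F(9/2) = -4*log(255/4)*sin(9/2); F(2) = -4*log(15)*sin(2).
Integral = F(9/2) - F(2) = 4*log(15)*sin(2) - 4*log(255/4)*sin(9/2).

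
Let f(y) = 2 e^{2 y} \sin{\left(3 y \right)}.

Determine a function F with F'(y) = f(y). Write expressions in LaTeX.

An antiderivative is F(y) = \frac{4 e^{2 y} \sin{\left(3 y \right)}}{13} - \frac{6 e^{2 y} \cos{\left(3 y \right)}}{13}.

Since d/dy undoes antidifferentiation here, F'(y) = f(y) is required of F(y).
Check: d/dy[\frac{4 e^{2 y} \sin{\left(3 y \right)}}{13} - \frac{6 e^{2 y} \cos{\left(3 y \right)}}{13}] = 2 e^{2 y} \sin{\left(3 y \right)} = f(y).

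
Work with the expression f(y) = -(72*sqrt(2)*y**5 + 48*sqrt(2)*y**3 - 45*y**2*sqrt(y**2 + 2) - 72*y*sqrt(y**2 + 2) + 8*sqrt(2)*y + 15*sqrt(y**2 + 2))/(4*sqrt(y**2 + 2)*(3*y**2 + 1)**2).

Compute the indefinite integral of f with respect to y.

Whatever form F(y) takes, F'(y) = f(y) is non-negotiable.
Check: d/dy[(-15*y - 8*sqrt(2)*sqrt(y**2 + 2)*(3*y**2 + 1) - 12)/(4*(3*y**2 + 1))] = (-72*sqrt(2)*y**5 - 48*sqrt(2)*y**3 + 45*y**2*sqrt(y**2 + 2) + 72*y*sqrt(y**2 + 2) - 8*sqrt(2)*y - 15*sqrt(y**2 + 2))/(36*y**4*sqrt(y**2 + 2) + 24*y**2*sqrt(y**2 + 2) + 4*sqrt(y**2 + 2)), which equals f(y).

F(y) = (-15*y - 8*sqrt(2)*sqrt(y**2 + 2)*(3*y**2 + 1) - 12)/(4*(3*y**2 + 1)) + C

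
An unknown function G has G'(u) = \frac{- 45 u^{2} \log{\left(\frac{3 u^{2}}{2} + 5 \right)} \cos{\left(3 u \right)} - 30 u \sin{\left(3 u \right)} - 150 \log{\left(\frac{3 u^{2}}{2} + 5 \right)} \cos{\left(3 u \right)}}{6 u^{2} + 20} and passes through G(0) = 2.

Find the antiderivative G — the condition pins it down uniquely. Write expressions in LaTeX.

G(u) = - \frac{5 \log{\left(\frac{3 u^{2}}{2} + 5 \right)} \sin{\left(3 u \right)}}{2} + 2

G'(u) has the shape v'r + vr' for v = - \frac{5 \log{\left(\frac{3 u^{2}}{2} + 5 \right)}}{2} and r = \sin{\left(3 u \right)} — it is the derivative of the product v*r.
A general antiderivative is - \frac{5 \log{\left(\frac{3 u^{2}}{2} + 5 \right)} \sin{\left(3 u \right)}}{2} + C.
The condition gives C = 2 - (0) = 2.
So G(u) = - \frac{5 \log{\left(\frac{3 u^{2}}{2} + 5 \right)} \sin{\left(3 u \right)}}{2} + 2.
Check: d/du[- \frac{5 \log{\left(\frac{3 u^{2}}{2} + 5 \right)} \sin{\left(3 u \right)}}{2} + 2] = \frac{- 45 u^{2} \log{\left(\frac{3 u^{2}}{2} + 5 \right)} \cos{\left(3 u \right)} - 30 u \sin{\left(3 u \right)} - 150 \log{\left(\frac{3 u^{2}}{2} + 5 \right)} \cos{\left(3 u \right)}}{6 u^{2} + 20} = G'(u).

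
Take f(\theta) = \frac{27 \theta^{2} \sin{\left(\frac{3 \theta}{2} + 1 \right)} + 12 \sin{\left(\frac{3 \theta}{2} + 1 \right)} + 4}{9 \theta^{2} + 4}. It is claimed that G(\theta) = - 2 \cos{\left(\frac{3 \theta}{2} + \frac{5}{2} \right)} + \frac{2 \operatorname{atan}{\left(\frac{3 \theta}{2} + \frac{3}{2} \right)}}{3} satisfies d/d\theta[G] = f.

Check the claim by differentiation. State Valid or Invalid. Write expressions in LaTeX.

d/d\theta[G] = \frac{27 \theta^{2} \sin{\left(\frac{3 \theta}{2} + \frac{5}{2} \right)} + 54 \theta \sin{\left(\frac{3 \theta}{2} + \frac{5}{2} \right)} + 39 \sin{\left(\frac{3 \theta}{2} + \frac{5}{2} \right)} + 4}{9 \theta^{2} + 18 \theta + 13}
d/d\theta[G] - f(\theta) = \frac{- 243 \theta^{4} \sin{\left(\frac{3 \theta}{2} + 1 \right)} + 243 \theta^{4} \sin{\left(\frac{3 \theta}{2} + \frac{5}{2} \right)} - 486 \theta^{3} \sin{\left(\frac{3 \theta}{2} + 1 \right)} + 486 \theta^{3} \sin{\left(\frac{3 \theta}{2} + \frac{5}{2} \right)} - 459 \theta^{2} \sin{\left(\frac{3 \theta}{2} + 1 \right)} + 459 \theta^{2} \sin{\left(\frac{3 \theta}{2} + \frac{5}{2} \right)} - 216 \theta \sin{\left(\frac{3 \theta}{2} + 1 \right)} + 216 \theta \sin{\left(\frac{3 \theta}{2} + \frac{5}{2} \right)} - 72 \theta - 156 \sin{\left(\frac{3 \theta}{2} + 1 \right)} + 156 \sin{\left(\frac{3 \theta}{2} + \frac{5}{2} \right)} - 36}{81 \theta^{4} + 162 \theta^{3} + 153 \theta^{2} + 72 \theta + 52} != 0.

Invalid: d/d\theta[G] - f = \frac{- 243 \theta^{4} \sin{\left(\frac{3 \theta}{2} + 1 \right)} + 243 \theta^{4} \sin{\left(\frac{3 \theta}{2} + \frac{5}{2} \right)} - 486 \theta^{3} \sin{\left(\frac{3 \theta}{2} + 1 \right)} + 486 \theta^{3} \sin{\left(\frac{3 \theta}{2} + \frac{5}{2} \right)} - 459 \theta^{2} \sin{\left(\frac{3 \theta}{2} + 1 \right)} + 459 \theta^{2} \sin{\left(\frac{3 \theta}{2} + \frac{5}{2} \right)} - 216 \theta \sin{\left(\frac{3 \theta}{2} + 1 \right)} + 216 \theta \sin{\left(\frac{3 \theta}{2} + \frac{5}{2} \right)} - 72 \theta - 156 \sin{\left(\frac{3 \theta}{2} + 1 \right)} + 156 \sin{\left(\frac{3 \theta}{2} + \frac{5}{2} \right)} - 36}{81 \theta^{4} + 162 \theta^{3} + 153 \theta^{2} + 72 \theta + 52}, which is not 0.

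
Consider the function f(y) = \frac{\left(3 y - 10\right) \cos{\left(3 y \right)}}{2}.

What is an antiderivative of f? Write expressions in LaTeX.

An antiderivative is F(y) = \frac{y \sin{\left(3 y \right)}}{2} - \frac{5 \sin{\left(3 y \right)}}{3} + \frac{\cos{\left(3 y \right)}}{6}.

Recover f(y) by differentiating a candidate F(y); any mismatch rules it out.
Check: d/dy[\frac{y \sin{\left(3 y \right)}}{2} - \frac{5 \sin{\left(3 y \right)}}{3} + \frac{\cos{\left(3 y \right)}}{6}] = \frac{3 y \cos{\left(3 y \right)}}{2} - 5 \cos{\left(3 y \right)}, which equals f(y).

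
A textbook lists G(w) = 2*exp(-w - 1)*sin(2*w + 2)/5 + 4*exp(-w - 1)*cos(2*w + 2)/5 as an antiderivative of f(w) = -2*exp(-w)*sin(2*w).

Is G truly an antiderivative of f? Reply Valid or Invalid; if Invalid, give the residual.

Invalid: d/dw[G] - f = (2*exp(1)*sin(2*w) - 2*sin(2*w + 2))*exp(-1)*exp(-w), which is not 0.

d/dw[G] = -2*exp(-1)*exp(-w)*sin(2*w + 2)
d/dw[G] - f(w) = (2*exp(1)*sin(2*w) - 2*sin(2*w + 2))*exp(-1)*exp(-w) != 0.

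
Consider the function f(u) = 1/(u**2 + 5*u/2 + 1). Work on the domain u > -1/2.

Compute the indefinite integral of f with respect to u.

The denominator factors as (u + 2)*(2*u + 1); partial fractions split f into directly integrable pieces: 4/(3*(2*u + 1)) - 2/(3*(u + 2)).
Check: d/du[2*log(u + 1/2)/3 - 2*log(u + 2)/3] = 2/(2*u**2 + 5*u + 2), which equals f(u).

F(u) = 2*log(u + 1/2)/3 - 2*log(u + 2)/3 + C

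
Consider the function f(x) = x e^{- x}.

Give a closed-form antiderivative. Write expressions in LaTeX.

Recognize the product-rule pattern: f = u'v + uv' with u = - x - 1, v = e^{- x}, so integration by parts undoes it.
Check: d/dx[\left(- x - 1\right) e^{- x}] = x e^{- x} = f(x).

An antiderivative is F(x) = \left(- x - 1\right) e^{- x}.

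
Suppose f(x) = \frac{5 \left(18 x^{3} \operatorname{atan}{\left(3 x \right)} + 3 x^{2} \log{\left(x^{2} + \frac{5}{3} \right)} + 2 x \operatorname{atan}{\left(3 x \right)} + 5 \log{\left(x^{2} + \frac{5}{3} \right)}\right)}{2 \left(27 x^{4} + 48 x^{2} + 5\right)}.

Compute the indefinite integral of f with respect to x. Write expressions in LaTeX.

Recognize the product-rule pattern: f = u'v + uv' with u = \frac{5 \operatorname{atan}{\left(3 x \right)}}{6}, v = \log{\left(x^{2} + \frac{5}{3} \right)}, so integration by parts undoes it.
Check: d/dx[\frac{5 \log{\left(x^{2} + \frac{5}{3} \right)} \operatorname{atan}{\left(3 x \right)}}{6}] = \frac{90 x^{3} \operatorname{atan}{\left(3 x \right)} + 15 x^{2} \log{\left(x^{2} + \frac{5}{3} \right)} + 10 x \operatorname{atan}{\left(3 x \right)} + 25 \log{\left(x^{2} + \frac{5}{3} \right)}}{54 x^{4} + 96 x^{2} + 10}, which equals f(x).

F(x) = \frac{5 \log{\left(x^{2} + \frac{5}{3} \right)} \operatorname{atan}{\left(3 x \right)}}{6} + C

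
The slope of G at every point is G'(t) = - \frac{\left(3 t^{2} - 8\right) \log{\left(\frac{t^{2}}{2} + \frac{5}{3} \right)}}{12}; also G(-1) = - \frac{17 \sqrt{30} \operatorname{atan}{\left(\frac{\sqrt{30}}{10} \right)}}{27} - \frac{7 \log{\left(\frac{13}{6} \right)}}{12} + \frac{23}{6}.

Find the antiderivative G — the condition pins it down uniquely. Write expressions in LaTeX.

G(t) = - \frac{t^{3} \log{\left(\frac{t^{2}}{2} + \frac{5}{3} \right)}}{12} + \frac{t^{3}}{18} + \frac{2 t \log{\left(\frac{t^{2}}{2} + \frac{5}{3} \right)}}{3} - \frac{17 t}{9} + \frac{17 \sqrt{30} \operatorname{atan}{\left(\frac{\sqrt{30} t}{10} \right)}}{27} + 2

The proposed G(t) is checked by its d/dt: the result must match the given G'(t).
A general antiderivative is \frac{t^{3}}{18} - \frac{17 t}{9} + \left(- \frac{t^{3}}{12} + \frac{2 t}{3}\right) \log{\left(\frac{t^{2}}{2} + \frac{5}{3} \right)} + \frac{17 \sqrt{30} \operatorname{atan}{\left(\frac{\sqrt{30} t}{10} \right)}}{27} + C.
The condition gives C = - \frac{17 \sqrt{30} \operatorname{atan}{\left(\frac{\sqrt{30}}{10} \right)}}{27} - \frac{7 \log{\left(\frac{13}{6} \right)}}{12} + \frac{23}{6} - (- \frac{17 \sqrt{30} \operatorname{atan}{\left(\frac{\sqrt{30}}{10} \right)}}{27} - \frac{7 \log{\left(\frac{13}{6} \right)}}{12} + \frac{11}{6}) = 2.
So G(t) = - \frac{t^{3} \log{\left(\frac{t^{2}}{2} + \frac{5}{3} \right)}}{12} + \frac{t^{3}}{18} + \frac{2 t \log{\left(\frac{t^{2}}{2} + \frac{5}{3} \right)}}{3} - \frac{17 t}{9} + \frac{17 \sqrt{30} \operatorname{atan}{\left(\frac{\sqrt{30} t}{10} \right)}}{27} + 2.
Check: d/dt[- \frac{t^{3} \log{\left(\frac{t^{2}}{2} + \frac{5}{3} \right)}}{12} + \frac{t^{3}}{18} + \frac{2 t \log{\left(\frac{t^{2}}{2} + \frac{5}{3} \right)}}{3} - \frac{17 t}{9} + \frac{17 \sqrt{30} \operatorname{atan}{\left(\frac{\sqrt{30} t}{10} \right)}}{27} + 2] = - \frac{t^{2} \log{\left(3 t^{2} + 10 \right)}}{4} + \frac{t^{2} \log{\left(6 \right)}}{4} + \frac{2 \log{\left(3 t^{2} + 10 \right)}}{3} - \frac{2 \log{\left(6 \right)}}{3}, which equals G'(t).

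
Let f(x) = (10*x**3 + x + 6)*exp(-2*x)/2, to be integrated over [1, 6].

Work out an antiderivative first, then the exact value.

Antiderivative: F(x) = (-10*x**3 - 15*x**2 - 16*x - 14)*exp(-2*x)/4; value = -1405*exp(-12)/2 + 55*exp(-2)/4

f has the shape u'v + uv' for u = -5*x**3/2 - 15*x**2/4 - 4*x - 7/2 and v = exp(-2*x) — it is the derivative of the product u*v.
F(x) = (-10*x**3 - 15*x**2 - 16*x - 14)*exp(-2*x)/4 is an antiderivative of f.
Check: d/dx[(-10*x**3 - 15*x**2 - 16*x - 14)*exp(-2*x)/4] = (10*x**3 + x + 6)*exp(-2*x)/2 = f(x).
F(6) = -1405*exp(-12)/2; F(1) = -55*exp(-2)/4.
Integral = F(6) - F(1) = -1405*exp(-12)/2 + 55*exp(-2)/4.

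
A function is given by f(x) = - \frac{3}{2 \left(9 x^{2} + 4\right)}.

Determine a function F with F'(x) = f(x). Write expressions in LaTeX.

An antiderivative is F(x) = - \frac{\operatorname{atan}{\left(\frac{3 x}{2} \right)}}{4}.

Since d/dx undoes antidifferentiation here, F'(x) = f(x) is required of F(x).
Check: d/dx[- \frac{\operatorname{atan}{\left(\frac{3 x}{2} \right)}}{4}] = - \frac{3}{18 x^{2} + 8}, which equals f(x).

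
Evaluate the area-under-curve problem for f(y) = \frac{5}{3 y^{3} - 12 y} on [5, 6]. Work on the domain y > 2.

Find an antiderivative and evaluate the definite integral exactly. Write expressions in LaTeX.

The denominator factors as 3 y \left(y - 2\right) \left(y + 2\right); partial fractions split f into directly integrable pieces: \frac{5}{24 \left(y + 2\right)} + \frac{5}{24 \left(y - 2\right)} - \frac{5}{12 y}.
F(y) = - \frac{5 \left(2 \log{\left(y \right)} - \log{\left(y^{2} - 4 \right)}\right)}{24} is an antiderivative of f.
Check: d/dy[- \frac{5 \left(2 \log{\left(y \right)} - \log{\left(y^{2} - 4 \right)}\right)}{24}] = \frac{5}{3 y^{3} - 12 y} = f(y).
F(6) = - \frac{5 \log{\left(6 \right)}}{12} + \frac{5 \log{\left(32 \right)}}{24}; F(5) = - \frac{5 \log{\left(5 \right)}}{12} + \frac{5 \log{\left(21 \right)}}{24}.
Integral = F(6) - F(5) = - \frac{5 \log{\left(6 \right)}}{12} - \frac{5 \log{\left(21 \right)}}{24} + \frac{5 \log{\left(5 \right)}}{12} + \frac{5 \log{\left(32 \right)}}{24}.

Antiderivative: F(y) = - \frac{5 \left(2 \log{\left(y \right)} - \log{\left(y^{2} - 4 \right)}\right)}{24}; value = - \frac{5 \log{\left(6 \right)}}{12} - \frac{5 \log{\left(21 \right)}}{24} + \frac{5 \log{\left(5 \right)}}{12} + \frac{5 \log{\left(32 \right)}}{24}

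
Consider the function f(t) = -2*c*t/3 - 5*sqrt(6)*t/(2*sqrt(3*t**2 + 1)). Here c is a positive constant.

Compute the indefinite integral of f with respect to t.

The integrand splits into summands that can be handled one at a time.
Check: d/dt[sqrt(3)*(-2*sqrt(3)*c*t**2 - 15*sqrt(2)*sqrt(3*t**2 + 1))/18] = (-4*c*t*sqrt(3*t**2 + 1) - 15*sqrt(6)*t)/(6*sqrt(3*t**2 + 1)), which equals f(t).

F(t) = sqrt(3)*(-2*sqrt(3)*c*t**2 - 15*sqrt(2)*sqrt(3*t**2 + 1))/18 + C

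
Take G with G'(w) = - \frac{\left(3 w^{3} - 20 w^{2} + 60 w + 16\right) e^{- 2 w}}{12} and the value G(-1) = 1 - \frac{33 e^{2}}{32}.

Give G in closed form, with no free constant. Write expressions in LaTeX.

G(w) = \frac{w^{3} e^{- 2 w}}{8} - \frac{31 w^{2} e^{- 2 w}}{48} + \frac{89 w e^{- 2 w}}{48} + 1 + \frac{51 e^{- 2 w}}{32}

Recognize the product-rule pattern: G'(w) = u'v + uv' with u = \frac{w^{3}}{8} - \frac{31 w^{2}}{48} + \frac{89 w}{48} + \frac{51}{32}, v = e^{- 2 w}, so integration by parts undoes it.
A general antiderivative is \frac{\left(12 w^{3} - 62 w^{2} + 178 w + 153\right) e^{- 2 w}}{96} + C.
The condition gives C = 1 - \frac{33 e^{2}}{32} - (- \frac{33 e^{2}}{32}) = 1.
So G(w) = \frac{w^{3} e^{- 2 w}}{8} - \frac{31 w^{2} e^{- 2 w}}{48} + \frac{89 w e^{- 2 w}}{48} + 1 + \frac{51 e^{- 2 w}}{32}.
Check: d/dw[\frac{w^{3} e^{- 2 w}}{8} - \frac{31 w^{2} e^{- 2 w}}{48} + \frac{89 w e^{- 2 w}}{48} + 1 + \frac{51 e^{- 2 w}}{32}] = \frac{\left(- 3 w^{3} + 20 w^{2} - 60 w - 16\right) e^{- 2 w}}{12}, which equals G'(w).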